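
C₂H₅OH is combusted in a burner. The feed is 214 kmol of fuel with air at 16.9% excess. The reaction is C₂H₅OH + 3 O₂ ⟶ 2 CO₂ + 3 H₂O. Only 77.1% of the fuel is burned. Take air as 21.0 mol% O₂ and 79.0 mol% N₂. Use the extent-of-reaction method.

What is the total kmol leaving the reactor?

Stoichiometric O₂ = 3 × 214 = 642 kmol; O₂ fed = 642 × 1.169 = 750.5 kmol.
N₂ fed = 750.5 × 79/21 = 2823 kmol.
Fuel reacted = 0.771 × 214 → ξ = 165 kmol.
Outlet (n = n₀ + ν ξ):
  C₂H₅OH: 214 − 1(165) = 49.01
  O₂: 750.5 − 3(165) = 255.5
  N₂: 2823 (inert)
  CO₂: 0 + 2(165) = 330
  H₂O: 0 + 3(165) = 495
Total out = 49.01 + 255.5 + 2823 + 330 + 495 = 3953 kmol.

3950 kmol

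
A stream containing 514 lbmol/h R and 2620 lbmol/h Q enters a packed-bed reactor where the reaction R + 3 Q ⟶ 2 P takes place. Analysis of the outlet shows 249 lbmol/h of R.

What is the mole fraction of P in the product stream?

For R: n = n₀ − 1ξ → 249 = 514 − 1ξ, giving ξ = 265 lbmol/h.
Outlet amounts (n = n₀ + ν ξ):
  R: 514 − 1(265) = 249
  Q: 2620 − 3(265) = 1825
  P: 0 + 2(265) = 530
Total out = 2604 lbmol/h; y_P = 530 / 2604 = 0.2035.

0.204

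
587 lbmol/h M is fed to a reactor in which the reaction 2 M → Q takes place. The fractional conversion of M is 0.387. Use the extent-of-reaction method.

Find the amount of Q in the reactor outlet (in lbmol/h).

M reacted = 0.387 × 587 = 227.2 lbmol/h; ν_M = −2, so ξ = 227.2/2 = 113.6 lbmol/h.
Outlet amounts (n = n₀ + ν ξ):
  M: 587 − 2(113.6) = 359.8
  Q: 0 + 1(113.6) = 113.6

114 lbmol/h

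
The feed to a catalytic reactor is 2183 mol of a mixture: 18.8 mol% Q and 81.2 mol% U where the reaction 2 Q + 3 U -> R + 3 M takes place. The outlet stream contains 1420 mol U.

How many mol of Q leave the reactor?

For U: n = n₀ − 3ξ → 1420 = 1773 − 3ξ, giving ξ = 117.5 mol.
Outlet amounts (n = n₀ + ν ξ):
  Q: 410.4 − 2(117.5) = 175.3
  U: 1773 − 3(117.5) = 1420
  R: 0 + 1(117.5) = 117.5
  M: 0 + 3(117.5) = 352.6

175 mol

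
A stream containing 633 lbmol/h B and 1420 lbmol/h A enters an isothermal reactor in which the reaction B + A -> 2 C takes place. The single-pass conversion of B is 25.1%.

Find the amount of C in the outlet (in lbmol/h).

318 lbmol/h

B reacted = 0.251 × 633 = 158.9 lbmol/h; ν_B = −1, so ξ = 158.9/1 = 158.9 lbmol/h.
Outlet amounts (n = n₀ + ν ξ):
  B: 633 − 1(158.9) = 474.1
  A: 1420 − 1(158.9) = 1261
  C: 0 + 2(158.9) = 317.8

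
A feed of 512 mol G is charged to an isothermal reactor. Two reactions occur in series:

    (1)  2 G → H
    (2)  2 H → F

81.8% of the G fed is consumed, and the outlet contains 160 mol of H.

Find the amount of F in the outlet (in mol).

Conversion of G: G consumed = 2ξ₁ = 0.818 × 512 → ξ₁ = 209.4 mol.
H balance: n_H = 0 + 1ξ₁ − 2ξ₂ = 160 → ξ₂ = (1·209.4 − 160)/2 = 24.7 mol.
Outlet amounts (n = n₀ + Σ ν·ξ):
  G: 512 − 2(209.4) = 93.18
  H: 0 + 1(209.4) − 2(24.7) = 160
  F: 0 + 1(24.7) = 24.7

24.7 mol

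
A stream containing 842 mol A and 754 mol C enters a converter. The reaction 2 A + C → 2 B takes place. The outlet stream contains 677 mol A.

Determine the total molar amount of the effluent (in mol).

1510 mol

For A: n = n₀ − 2ξ → 677 = 842 − 2ξ, giving ξ = 82.5 mol.
Outlet amounts (n = n₀ + ν ξ):
  A: 842 − 2(82.5) = 677
  C: 754 − 1(82.5) = 671.5
  B: 0 + 2(82.5) = 165
Total out = 677 + 671.5 + 165 = 1514 mol.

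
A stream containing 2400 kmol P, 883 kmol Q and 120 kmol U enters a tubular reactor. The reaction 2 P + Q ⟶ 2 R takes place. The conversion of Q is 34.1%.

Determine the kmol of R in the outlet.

Q reacted = 0.341 × 883 = 301.1 kmol; ν_Q = −1, so ξ = 301.1/1 = 301.1 kmol.
Outlet amounts (n = n₀ + ν ξ):
  P: 2400 − 2(301.1) = 1798
  Q: 883 − 1(301.1) = 581.9
  R: 0 + 2(301.1) = 602.2
  U: 120 (inert)

602 kmol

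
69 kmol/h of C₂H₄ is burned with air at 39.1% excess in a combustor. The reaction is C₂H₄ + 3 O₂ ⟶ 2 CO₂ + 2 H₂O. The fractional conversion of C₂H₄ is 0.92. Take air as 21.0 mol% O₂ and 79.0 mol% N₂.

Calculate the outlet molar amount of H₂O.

Stoichiometric O₂ = 3 × 69 = 207 kmol/h; O₂ fed = 207 × 1.391 = 287.9 kmol/h.
N₂ fed = 287.9 × 79/21 = 1083 kmol/h.
Fuel reacted = 0.92 × 69 → ξ = 63.48 kmol/h.
Outlet (n = n₀ + ν ξ):
  C₂H₄: 69 − 1(63.48) = 5.52
  O₂: 287.9 − 3(63.48) = 97.5
  N₂: 1083 (inert)
  CO₂: 0 + 2(63.48) = 127
  H₂O: 0 + 2(63.48) = 127

127 kmol/h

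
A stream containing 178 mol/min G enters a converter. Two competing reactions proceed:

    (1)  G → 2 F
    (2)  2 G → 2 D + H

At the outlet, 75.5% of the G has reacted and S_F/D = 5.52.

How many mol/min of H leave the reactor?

17.9 mol/min

Conversion of G: G consumed = 0.755 × 178 = 134.4 mol/min = 1ξ₁ + 2ξ₂.
Selectivity: 2ξ₁ / (2ξ₂) = 5.52 → ξ₁ = 5.52 ξ₂.
Substitute: (1·5.52 + 2) ξ₂ = 134.4 → ξ₂ = 17.87 mol/min, ξ₁ = 98.65 mol/min.
Outlet amounts (n = n₀ + Σ ν·ξ):
  G: 178 − 1(98.65) − 2(17.87) = 43.61
  F: 0 + 2(98.65) = 197.3
  D: 0 + 2(17.87) = 35.74
  H: 0 + 1(17.87) = 17.87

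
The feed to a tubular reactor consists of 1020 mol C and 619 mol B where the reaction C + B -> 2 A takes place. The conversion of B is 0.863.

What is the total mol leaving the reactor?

1640 mol

B reacted = 0.863 × 619 = 534.2 mol; ν_B = −1, so ξ = 534.2/1 = 534.2 mol.
Outlet amounts (n = n₀ + ν ξ):
  C: 1020 − 1(534.2) = 485.8
  B: 619 − 1(534.2) = 84.8
  A: 0 + 2(534.2) = 1068
Total out = 485.8 + 84.8 + 1068 = 1639 mol.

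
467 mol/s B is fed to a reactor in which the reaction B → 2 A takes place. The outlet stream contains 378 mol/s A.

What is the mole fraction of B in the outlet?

0.424

For A: n = n₀ + 2ξ → 378 = 0 + 2ξ, giving ξ = 189 mol/s.
Outlet amounts (n = n₀ + ν ξ):
  B: 467 − 1(189) = 278
  A: 0 + 2(189) = 378
Total out = 656 mol/s; y_B = 278 / 656 = 0.4238.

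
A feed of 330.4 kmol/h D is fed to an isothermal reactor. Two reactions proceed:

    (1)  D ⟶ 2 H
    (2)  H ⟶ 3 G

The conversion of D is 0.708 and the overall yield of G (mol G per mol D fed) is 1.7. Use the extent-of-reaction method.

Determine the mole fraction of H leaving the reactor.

0.299

Conversion of D: D consumed = 1ξ₁ = 0.708 × 330.4 → ξ₁ = 233.9 kmol/h.
Yield of G: 3ξ₂ / 330.4 = 1.7 → ξ₂ = 187.2 kmol/h.
Outlet amounts (n = n₀ + Σ ν·ξ):
  D: 330.4 − 1(233.9) = 96.48
  H: 0 + 2(233.9) − 1(187.2) = 280.6
  G: 0 + 3(187.2) = 561.7
Total out = 938.8 kmol/h; y_H = 280.6 / 938.8 = 0.2989.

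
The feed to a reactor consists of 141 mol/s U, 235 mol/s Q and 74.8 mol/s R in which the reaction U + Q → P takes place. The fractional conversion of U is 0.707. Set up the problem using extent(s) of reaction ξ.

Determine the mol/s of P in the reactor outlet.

99.7 mol/s

U reacted = 0.707 × 141 = 99.69 mol/s; ν_U = −1, so ξ = 99.69/1 = 99.69 mol/s.
Outlet amounts (n = n₀ + ν ξ):
  U: 141 − 1(99.69) = 41.31
  Q: 235 − 1(99.69) = 135.3
  P: 0 + 1(99.69) = 99.69
  R: 74.8 (inert)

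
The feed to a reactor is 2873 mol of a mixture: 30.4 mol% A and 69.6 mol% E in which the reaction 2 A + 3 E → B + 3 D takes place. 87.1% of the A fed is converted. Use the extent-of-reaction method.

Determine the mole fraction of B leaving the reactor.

0.153

A reacted = 0.871 × 873.4 = 760.7 mol; ν_A = −2, so ξ = 760.7/2 = 380.4 mol.
Outlet amounts (n = n₀ + ν ξ):
  A: 873.4 − 2(380.4) = 112.7
  E: 2000 − 3(380.4) = 858.5
  B: 0 + 1(380.4) = 380.4
  D: 0 + 3(380.4) = 1141
Total out = 2493 mol; y_B = 380.4 / 2493 = 0.1526.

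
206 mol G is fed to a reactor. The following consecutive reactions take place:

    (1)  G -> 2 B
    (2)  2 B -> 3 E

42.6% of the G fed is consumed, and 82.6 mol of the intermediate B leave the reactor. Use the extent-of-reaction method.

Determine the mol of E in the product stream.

139 mol

Conversion of G: G consumed = 1ξ₁ = 0.426 × 206 → ξ₁ = 87.76 mol.
B balance: n_B = 0 + 2ξ₁ − 2ξ₂ = 82.6 → ξ₂ = (2·87.76 − 82.6)/2 = 46.46 mol.
Outlet amounts (n = n₀ + Σ ν·ξ):
  G: 206 − 1(87.76) = 118.2
  B: 0 + 2(87.76) − 2(46.46) = 82.6
  E: 0 + 3(46.46) = 139.4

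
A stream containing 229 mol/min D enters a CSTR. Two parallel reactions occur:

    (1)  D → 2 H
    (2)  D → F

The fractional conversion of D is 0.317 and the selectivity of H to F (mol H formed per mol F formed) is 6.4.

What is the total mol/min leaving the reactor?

Conversion of D: D consumed = 0.317 × 229 = 72.59 mol/min = 1ξ₁ + 1ξ₂.
Selectivity: 2ξ₁ / (1ξ₂) = 6.4 → ξ₁ = 3.2 ξ₂.
Substitute: (1·3.2 + 1) ξ₂ = 72.59 → ξ₂ = 17.28 mol/min, ξ₁ = 55.31 mol/min.
Outlet amounts (n = n₀ + Σ ν·ξ):
  D: 229 − 1(55.31) − 1(17.28) = 156.4
  H: 0 + 2(55.31) = 110.6
  F: 0 + 1(17.28) = 17.28
Total out = 156.4 + 110.6 + 17.28 = 284.3 mol/min.

284 mol/min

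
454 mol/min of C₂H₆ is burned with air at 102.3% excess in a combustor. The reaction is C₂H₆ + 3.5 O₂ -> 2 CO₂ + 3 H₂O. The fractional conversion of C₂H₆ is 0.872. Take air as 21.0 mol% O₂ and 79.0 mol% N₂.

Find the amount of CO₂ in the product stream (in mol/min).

Stoichiometric O₂ = 3.5 × 454 = 1589 mol/min; O₂ fed = 1589 × 2.023 = 3215 mol/min.
N₂ fed = 3215 × 79/21 = 12090 mol/min.
Fuel reacted = 0.872 × 454 → ξ = 395.9 mol/min.
Outlet (n = n₀ + ν ξ):
  C₂H₆: 454 − 1(395.9) = 58.11
  O₂: 3215 − 3.5(395.9) = 1829
  N₂: 12090 (inert)
  CO₂: 0 + 2(395.9) = 791.8
  H₂O: 0 + 3(395.9) = 1188

792 mol/min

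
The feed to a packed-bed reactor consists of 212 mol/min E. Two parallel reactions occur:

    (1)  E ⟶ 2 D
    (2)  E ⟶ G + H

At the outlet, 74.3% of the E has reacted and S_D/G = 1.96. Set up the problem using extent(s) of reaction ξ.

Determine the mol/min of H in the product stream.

Conversion of E: E consumed = 0.743 × 212 = 157.5 mol/min = 1ξ₁ + 1ξ₂.
Selectivity: 2ξ₁ / (1ξ₂) = 1.96 → ξ₁ = 0.98 ξ₂.
Substitute: (1·0.98 + 1) ξ₂ = 157.5 → ξ₂ = 79.55 mol/min, ξ₁ = 77.96 mol/min.
Outlet amounts (n = n₀ + Σ ν·ξ):
  E: 212 − 1(77.96) − 1(79.55) = 54.48
  D: 0 + 2(77.96) = 155.9
  G: 0 + 1(79.55) = 79.55
  H: 0 + 1(79.55) = 79.55

79.6 mol/min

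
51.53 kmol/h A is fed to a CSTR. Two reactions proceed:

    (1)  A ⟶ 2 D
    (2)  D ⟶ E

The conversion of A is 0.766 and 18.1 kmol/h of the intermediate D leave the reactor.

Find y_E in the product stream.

Conversion of A: A consumed = 1ξ₁ = 0.766 × 51.53 → ξ₁ = 39.47 kmol/h.
D balance: n_D = 0 + 2ξ₁ − 1ξ₂ = 18.1 → ξ₂ = (2·39.47 − 18.1)/1 = 60.84 kmol/h.
Outlet amounts (n = n₀ + Σ ν·ξ):
  A: 51.53 − 1(39.47) = 12.06
  D: 0 + 2(39.47) − 1(60.84) = 18.1
  E: 0 + 1(60.84) = 60.84
Total out = 91 kmol/h; y_E = 60.84 / 91 = 0.6686.

0.669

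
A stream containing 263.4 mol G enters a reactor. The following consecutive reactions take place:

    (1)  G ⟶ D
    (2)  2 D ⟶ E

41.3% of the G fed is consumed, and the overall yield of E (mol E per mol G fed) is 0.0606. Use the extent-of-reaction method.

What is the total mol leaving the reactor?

247 mol

Conversion of G: G consumed = 1ξ₁ = 0.413 × 263.4 → ξ₁ = 108.8 mol.
Yield of E: 1ξ₂ / 263.4 = 0.0606 → ξ₂ = 15.96 mol.
Outlet amounts (n = n₀ + Σ ν·ξ):
  G: 263.4 − 1(108.8) = 154.6
  D: 0 + 1(108.8) − 2(15.96) = 76.86
  E: 0 + 1(15.96) = 15.96
Total out = 154.6 + 76.86 + 15.96 = 247.4 mol.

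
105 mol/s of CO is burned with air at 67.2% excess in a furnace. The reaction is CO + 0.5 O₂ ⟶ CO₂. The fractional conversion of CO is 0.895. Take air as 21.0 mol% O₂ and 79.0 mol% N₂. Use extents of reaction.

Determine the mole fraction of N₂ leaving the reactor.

Stoichiometric O₂ = 0.5 × 105 = 52.5 mol/s; O₂ fed = 52.5 × 1.672 = 87.78 mol/s.
N₂ fed = 87.78 × 79/21 = 330.2 mol/s.
Fuel reacted = 0.895 × 105 → ξ = 93.98 mol/s.
Outlet (n = n₀ + ν ξ):
  CO: 105 − 1(93.98) = 11.02
  O₂: 87.78 − 0.5(93.98) = 40.79
  N₂: 330.2 (inert)
  CO₂: 0 + 1(93.98) = 93.98
Total out = 476 mol/s; y_N₂ = 330.2 / 476 = 0.6937.

0.694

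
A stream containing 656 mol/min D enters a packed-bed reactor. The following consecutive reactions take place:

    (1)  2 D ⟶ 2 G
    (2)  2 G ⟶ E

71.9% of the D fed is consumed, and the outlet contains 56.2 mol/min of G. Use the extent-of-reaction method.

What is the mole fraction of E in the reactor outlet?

0.463

Conversion of D: D consumed = 2ξ₁ = 0.719 × 656 → ξ₁ = 235.8 mol/min.
G balance: n_G = 0 + 2ξ₁ − 2ξ₂ = 56.2 → ξ₂ = (2·235.8 − 56.2)/2 = 207.7 mol/min.
Outlet amounts (n = n₀ + Σ ν·ξ):
  D: 656 − 2(235.8) = 184.3
  G: 0 + 2(235.8) − 2(207.7) = 56.2
  E: 0 + 1(207.7) = 207.7
Total out = 448.3 mol/min; y_E = 207.7 / 448.3 = 0.4634.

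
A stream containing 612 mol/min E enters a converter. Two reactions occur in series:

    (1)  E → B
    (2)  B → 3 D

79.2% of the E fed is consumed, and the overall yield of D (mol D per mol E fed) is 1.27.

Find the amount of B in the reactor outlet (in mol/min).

226 mol/min

Conversion of E: E consumed = 1ξ₁ = 0.792 × 612 → ξ₁ = 484.7 mol/min.
Yield of D: 3ξ₂ / 612 = 1.27 → ξ₂ = 259.1 mol/min.
Outlet amounts (n = n₀ + Σ ν·ξ):
  E: 612 − 1(484.7) = 127.3
  B: 0 + 1(484.7) − 1(259.1) = 225.6
  D: 0 + 3(259.1) = 777.2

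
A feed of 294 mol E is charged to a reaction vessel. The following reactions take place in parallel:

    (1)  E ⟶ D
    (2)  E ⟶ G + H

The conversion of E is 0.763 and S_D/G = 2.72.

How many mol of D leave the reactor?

164 mol

Conversion of E: E consumed = 0.763 × 294 = 224.3 mol = 1ξ₁ + 1ξ₂.
Selectivity: 1ξ₁ / (1ξ₂) = 2.72 → ξ₁ = 2.72 ξ₂.
Substitute: (1·2.72 + 1) ξ₂ = 224.3 → ξ₂ = 60.3 mol, ξ₁ = 164 mol.
Outlet amounts (n = n₀ + Σ ν·ξ):
  E: 294 − 1(164) − 1(60.3) = 69.68
  D: 0 + 1(164) = 164
  G: 0 + 1(60.3) = 60.3
  H: 0 + 1(60.3) = 60.3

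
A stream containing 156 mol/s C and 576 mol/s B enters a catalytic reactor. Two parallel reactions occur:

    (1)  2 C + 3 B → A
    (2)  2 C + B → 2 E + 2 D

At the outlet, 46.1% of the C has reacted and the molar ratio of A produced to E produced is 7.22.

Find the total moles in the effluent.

Conversion of C: C consumed = 0.461 × 156 = 71.92 mol/s = 2ξ₁ + 2ξ₂.
Selectivity: 1ξ₁ / (2ξ₂) = 7.22 → ξ₁ = 14.44 ξ₂.
Substitute: (2·14.44 + 2) ξ₂ = 71.92 → ξ₂ = 2.329 mol/s, ξ₁ = 33.63 mol/s.
Outlet amounts (n = n₀ + Σ ν·ξ):
  C: 156 − 2(33.63) − 2(2.329) = 84.08
  B: 576 − 3(33.63) − 1(2.329) = 472.8
  A: 0 + 1(33.63) = 33.63
  E: 0 + 2(2.329) = 4.658
  D: 0 + 2(2.329) = 4.658
Total out = 84.08 + 472.8 + 33.63 + 4.658 + 4.658 = 599.8 mol/s.

600 mol/s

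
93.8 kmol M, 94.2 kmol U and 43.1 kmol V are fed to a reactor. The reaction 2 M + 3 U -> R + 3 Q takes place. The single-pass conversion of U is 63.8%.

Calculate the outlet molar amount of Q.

U reacted = 0.638 × 94.2 = 60.1 kmol; ν_U = −3, so ξ = 60.1/3 = 20.03 kmol.
Outlet amounts (n = n₀ + ν ξ):
  M: 93.8 − 2(20.03) = 53.73
  U: 94.2 − 3(20.03) = 34.1
  R: 0 + 1(20.03) = 20.03
  Q: 0 + 3(20.03) = 60.1
  V: 43.1 (inert)

60.1 kmol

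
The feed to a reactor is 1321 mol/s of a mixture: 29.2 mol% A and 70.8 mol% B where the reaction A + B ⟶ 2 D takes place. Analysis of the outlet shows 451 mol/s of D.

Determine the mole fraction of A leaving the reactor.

0.121

For D: n = n₀ + 2ξ → 451 = 0 + 2ξ, giving ξ = 225.5 mol/s.
Outlet amounts (n = n₀ + ν ξ):
  A: 385.7 − 1(225.5) = 160.2
  B: 935.3 − 1(225.5) = 709.8
  D: 0 + 2(225.5) = 451
Total out = 1321 mol/s; y_A = 160.2 / 1321 = 0.1213.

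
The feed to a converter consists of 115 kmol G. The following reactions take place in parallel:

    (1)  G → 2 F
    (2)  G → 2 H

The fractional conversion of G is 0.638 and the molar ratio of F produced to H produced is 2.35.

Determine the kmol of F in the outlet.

Conversion of G: G consumed = 0.638 × 115 = 73.37 kmol = 1ξ₁ + 1ξ₂.
Selectivity: 2ξ₁ / (2ξ₂) = 2.35 → ξ₁ = 2.35 ξ₂.
Substitute: (1·2.35 + 1) ξ₂ = 73.37 → ξ₂ = 21.9 kmol, ξ₁ = 51.47 kmol.
Outlet amounts (n = n₀ + Σ ν·ξ):
  G: 115 − 1(51.47) − 1(21.9) = 41.63
  F: 0 + 2(51.47) = 102.9
  H: 0 + 2(21.9) = 43.8

103 kmol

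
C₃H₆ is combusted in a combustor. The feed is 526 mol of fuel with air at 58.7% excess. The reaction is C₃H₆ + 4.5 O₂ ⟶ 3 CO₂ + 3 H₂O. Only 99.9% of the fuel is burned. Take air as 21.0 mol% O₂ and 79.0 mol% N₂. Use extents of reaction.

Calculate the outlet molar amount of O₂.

Stoichiometric O₂ = 4.5 × 526 = 2367 mol; O₂ fed = 2367 × 1.587 = 3756 mol.
N₂ fed = 3756 × 79/21 = 14130 mol.
Fuel reacted = 0.999 × 526 → ξ = 525.5 mol.
Outlet (n = n₀ + ν ξ):
  C₃H₆: 526 − 1(525.5) = 0.526
  O₂: 3756 − 4.5(525.5) = 1392
  N₂: 14130 (inert)
  CO₂: 0 + 3(525.5) = 1576
  H₂O: 0 + 3(525.5) = 1576

1390 mol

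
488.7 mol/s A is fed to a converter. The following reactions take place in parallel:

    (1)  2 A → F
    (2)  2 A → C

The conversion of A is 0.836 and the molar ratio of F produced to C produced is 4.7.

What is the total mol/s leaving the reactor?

Conversion of A: A consumed = 0.836 × 488.7 = 408.6 mol/s = 2ξ₁ + 2ξ₂.
Selectivity: 1ξ₁ / (1ξ₂) = 4.7 → ξ₁ = 4.7 ξ₂.
Substitute: (2·4.7 + 2) ξ₂ = 408.6 → ξ₂ = 35.84 mol/s, ξ₁ = 168.4 mol/s.
Outlet amounts (n = n₀ + Σ ν·ξ):
  A: 488.7 − 2(168.4) − 2(35.84) = 80.15
  F: 0 + 1(168.4) = 168.4
  C: 0 + 1(35.84) = 35.84
Total out = 80.15 + 168.4 + 35.84 = 284.4 mol/s.

284 mol/s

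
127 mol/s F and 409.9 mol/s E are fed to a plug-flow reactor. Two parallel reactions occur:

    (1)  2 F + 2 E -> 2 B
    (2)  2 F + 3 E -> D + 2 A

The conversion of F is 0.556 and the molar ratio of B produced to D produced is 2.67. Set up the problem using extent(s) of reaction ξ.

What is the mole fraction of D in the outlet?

Conversion of F: F consumed = 0.556 × 127 = 70.61 mol/s = 2ξ₁ + 2ξ₂.
Selectivity: 2ξ₁ / (1ξ₂) = 2.67 → ξ₁ = 1.335 ξ₂.
Substitute: (2·1.335 + 2) ξ₂ = 70.61 → ξ₂ = 15.12 mol/s, ξ₁ = 20.19 mol/s.
Outlet amounts (n = n₀ + Σ ν·ξ):
  F: 127 − 2(20.19) − 2(15.12) = 56.39
  E: 409.9 − 2(20.19) − 3(15.12) = 324.2
  B: 0 + 2(20.19) = 40.37
  D: 0 + 1(15.12) = 15.12
  A: 0 + 2(15.12) = 30.24
Total out = 466.3 mol/s; y_D = 15.12 / 466.3 = 0.03243.

0.0324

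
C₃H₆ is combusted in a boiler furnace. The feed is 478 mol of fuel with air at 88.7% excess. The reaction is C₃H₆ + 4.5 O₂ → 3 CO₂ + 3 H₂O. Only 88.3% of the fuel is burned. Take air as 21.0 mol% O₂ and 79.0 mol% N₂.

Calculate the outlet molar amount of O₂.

2160 mol

Stoichiometric O₂ = 4.5 × 478 = 2151 mol; O₂ fed = 2151 × 1.887 = 4059 mol.
N₂ fed = 4059 × 79/21 = 15270 mol.
Fuel reacted = 0.883 × 478 → ξ = 422.1 mol.
Outlet (n = n₀ + ν ξ):
  C₃H₆: 478 − 1(422.1) = 55.93
  O₂: 4059 − 4.5(422.1) = 2160
  N₂: 15270 (inert)
  CO₂: 0 + 3(422.1) = 1266
  H₂O: 0 + 3(422.1) = 1266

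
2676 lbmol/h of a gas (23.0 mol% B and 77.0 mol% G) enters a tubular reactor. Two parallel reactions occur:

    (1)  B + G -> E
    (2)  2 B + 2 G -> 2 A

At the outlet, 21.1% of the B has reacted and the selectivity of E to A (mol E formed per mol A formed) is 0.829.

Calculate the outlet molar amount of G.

Conversion of B: B consumed = 0.211 × 615.5 = 129.9 lbmol/h = 1ξ₁ + 2ξ₂.
Selectivity: 1ξ₁ / (2ξ₂) = 0.829 → ξ₁ = 1.658 ξ₂.
Substitute: (1·1.658 + 2) ξ₂ = 129.9 → ξ₂ = 35.5 lbmol/h, ξ₁ = 58.86 lbmol/h.
Outlet amounts (n = n₀ + Σ ν·ξ):
  B: 615.5 − 1(58.86) − 2(35.5) = 485.6
  G: 2061 − 1(58.86) − 2(35.5) = 1931
  E: 0 + 1(58.86) = 58.86
  A: 0 + 2(35.5) = 71

1930 lbmol/h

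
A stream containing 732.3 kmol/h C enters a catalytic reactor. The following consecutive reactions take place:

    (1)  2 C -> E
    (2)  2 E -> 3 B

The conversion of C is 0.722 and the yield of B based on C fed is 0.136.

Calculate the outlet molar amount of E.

198 kmol/h

Conversion of C: C consumed = 2ξ₁ = 0.722 × 732.3 → ξ₁ = 264.4 kmol/h.
Yield of B: 3ξ₂ / 732.3 = 0.136 → ξ₂ = 33.2 kmol/h.
Outlet amounts (n = n₀ + Σ ν·ξ):
  C: 732.3 − 2(264.4) = 203.6
  E: 0 + 1(264.4) − 2(33.2) = 198
  B: 0 + 3(33.2) = 99.59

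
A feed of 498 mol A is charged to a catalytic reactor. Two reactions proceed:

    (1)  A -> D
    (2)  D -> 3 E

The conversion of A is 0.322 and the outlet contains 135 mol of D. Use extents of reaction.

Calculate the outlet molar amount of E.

Conversion of A: A consumed = 1ξ₁ = 0.322 × 498 → ξ₁ = 160.4 mol.
D balance: n_D = 0 + 1ξ₁ − 1ξ₂ = 135 → ξ₂ = (1·160.4 − 135)/1 = 25.36 mol.
Outlet amounts (n = n₀ + Σ ν·ξ):
  A: 498 − 1(160.4) = 337.6
  D: 0 + 1(160.4) − 1(25.36) = 135
  E: 0 + 3(25.36) = 76.07

76.1 mol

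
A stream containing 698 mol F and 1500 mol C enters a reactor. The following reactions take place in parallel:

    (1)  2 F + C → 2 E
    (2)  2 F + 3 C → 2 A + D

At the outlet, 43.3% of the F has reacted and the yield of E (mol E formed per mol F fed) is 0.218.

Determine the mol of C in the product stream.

1200 mol

Yield of E: 2ξ₁ / 698 = 0.218 → ξ₁ = 76.08 mol.
Conversion of F: 2ξ₁ + 2ξ₂ = 0.433 × 698 = 302.2 → ξ₂ = 75.03 mol.
Outlet amounts (n = n₀ + Σ ν·ξ):
  F: 698 − 2(76.08) − 2(75.03) = 395.8
  C: 1500 − 1(76.08) − 3(75.03) = 1199
  E: 0 + 2(76.08) = 152.2
  A: 0 + 2(75.03) = 150.1
  D: 0 + 1(75.03) = 75.03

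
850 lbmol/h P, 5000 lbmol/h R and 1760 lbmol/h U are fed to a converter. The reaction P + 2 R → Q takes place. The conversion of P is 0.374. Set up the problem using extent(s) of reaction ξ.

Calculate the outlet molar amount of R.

P reacted = 0.374 × 850 = 317.9 lbmol/h; ν_P = −1, so ξ = 317.9/1 = 317.9 lbmol/h.
Outlet amounts (n = n₀ + ν ξ):
  P: 850 − 1(317.9) = 532.1
  R: 5000 − 2(317.9) = 4364
  Q: 0 + 1(317.9) = 317.9
  U: 1760 (inert)

4360 lbmol/h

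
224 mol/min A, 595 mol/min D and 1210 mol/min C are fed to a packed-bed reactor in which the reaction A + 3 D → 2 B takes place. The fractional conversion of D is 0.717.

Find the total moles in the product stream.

D reacted = 0.717 × 595 = 426.6 mol/min; ν_D = −3, so ξ = 426.6/3 = 142.2 mol/min.
Outlet amounts (n = n₀ + ν ξ):
  A: 224 − 1(142.2) = 81.79
  D: 595 − 3(142.2) = 168.4
  B: 0 + 2(142.2) = 284.4
  C: 1210 (inert)
Total out = 81.79 + 168.4 + 284.4 + 1210 = 1745 mol/min.

1740 mol/min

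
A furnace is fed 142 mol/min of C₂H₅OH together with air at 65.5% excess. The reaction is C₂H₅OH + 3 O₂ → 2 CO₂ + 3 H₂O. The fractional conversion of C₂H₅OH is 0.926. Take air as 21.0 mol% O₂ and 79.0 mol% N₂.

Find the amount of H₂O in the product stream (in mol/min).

Stoichiometric O₂ = 3 × 142 = 426 mol/min; O₂ fed = 426 × 1.655 = 705 mol/min.
N₂ fed = 705 × 79/21 = 2652 mol/min.
Fuel reacted = 0.926 × 142 → ξ = 131.5 mol/min.
Outlet (n = n₀ + ν ξ):
  C₂H₅OH: 142 − 1(131.5) = 10.51
  O₂: 705 − 3(131.5) = 310.6
  N₂: 2652 (inert)
  CO₂: 0 + 2(131.5) = 263
  H₂O: 0 + 3(131.5) = 394.5

394 mol/min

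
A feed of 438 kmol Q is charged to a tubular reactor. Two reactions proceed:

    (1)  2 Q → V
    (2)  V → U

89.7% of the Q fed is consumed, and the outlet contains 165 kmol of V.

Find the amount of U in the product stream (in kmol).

31.4 kmol

Conversion of Q: Q consumed = 2ξ₁ = 0.897 × 438 → ξ₁ = 196.4 kmol.
V balance: n_V = 0 + 1ξ₁ − 1ξ₂ = 165 → ξ₂ = (1·196.4 − 165)/1 = 31.44 kmol.
Outlet amounts (n = n₀ + Σ ν·ξ):
  Q: 438 − 2(196.4) = 45.11
  V: 0 + 1(196.4) − 1(31.44) = 165
  U: 0 + 1(31.44) = 31.44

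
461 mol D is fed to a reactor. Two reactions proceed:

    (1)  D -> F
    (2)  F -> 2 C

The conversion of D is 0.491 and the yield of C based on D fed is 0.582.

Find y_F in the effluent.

0.155

Conversion of D: D consumed = 1ξ₁ = 0.491 × 461 → ξ₁ = 226.4 mol.
Yield of C: 2ξ₂ / 461 = 0.582 → ξ₂ = 134.2 mol.
Outlet amounts (n = n₀ + Σ ν·ξ):
  D: 461 − 1(226.4) = 234.6
  F: 0 + 1(226.4) − 1(134.2) = 92.2
  C: 0 + 2(134.2) = 268.3
Total out = 595.2 mol; y_F = 92.2 / 595.2 = 0.1549.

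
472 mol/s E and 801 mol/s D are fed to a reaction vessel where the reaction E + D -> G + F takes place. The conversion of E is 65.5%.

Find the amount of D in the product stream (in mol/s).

E reacted = 0.655 × 472 = 309.2 mol/s; ν_E = −1, so ξ = 309.2/1 = 309.2 mol/s.
Outlet amounts (n = n₀ + ν ξ):
  E: 472 − 1(309.2) = 162.8
  D: 801 − 1(309.2) = 491.8
  G: 0 + 1(309.2) = 309.2
  F: 0 + 1(309.2) = 309.2

492 mol/s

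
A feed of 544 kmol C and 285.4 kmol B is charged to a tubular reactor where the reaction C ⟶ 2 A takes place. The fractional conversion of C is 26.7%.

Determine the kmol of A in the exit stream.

C reacted = 0.267 × 544 = 145.2 kmol; ν_C = −1, so ξ = 145.2/1 = 145.2 kmol.
Outlet amounts (n = n₀ + ν ξ):
  C: 544 − 1(145.2) = 398.8
  A: 0 + 2(145.2) = 290.5
  B: 285.4 (inert)

290 kmol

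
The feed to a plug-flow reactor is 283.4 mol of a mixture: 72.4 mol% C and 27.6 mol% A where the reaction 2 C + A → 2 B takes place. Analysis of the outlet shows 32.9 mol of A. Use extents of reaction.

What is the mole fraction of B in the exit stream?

For A: n = n₀ − 1ξ → 32.9 = 78.22 − 1ξ, giving ξ = 45.32 mol.
Outlet amounts (n = n₀ + ν ξ):
  C: 205.2 − 2(45.32) = 114.5
  A: 78.22 − 1(45.32) = 32.9
  B: 0 + 2(45.32) = 90.64
Total out = 238.1 mol; y_B = 90.64 / 238.1 = 0.3807.

0.381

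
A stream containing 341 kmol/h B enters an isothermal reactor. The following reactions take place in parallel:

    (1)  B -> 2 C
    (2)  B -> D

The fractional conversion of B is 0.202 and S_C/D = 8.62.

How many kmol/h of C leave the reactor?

Conversion of B: B consumed = 0.202 × 341 = 68.88 kmol/h = 1ξ₁ + 1ξ₂.
Selectivity: 2ξ₁ / (1ξ₂) = 8.62 → ξ₁ = 4.31 ξ₂.
Substitute: (1·4.31 + 1) ξ₂ = 68.88 → ξ₂ = 12.97 kmol/h, ξ₁ = 55.91 kmol/h.
Outlet amounts (n = n₀ + Σ ν·ξ):
  B: 341 − 1(55.91) − 1(12.97) = 272.1
  C: 0 + 2(55.91) = 111.8
  D: 0 + 1(12.97) = 12.97

112 kmol/h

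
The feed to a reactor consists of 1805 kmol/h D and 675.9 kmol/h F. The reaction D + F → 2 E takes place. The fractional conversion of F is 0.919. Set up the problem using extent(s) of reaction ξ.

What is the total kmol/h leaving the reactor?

F reacted = 0.919 × 675.9 = 621.2 kmol/h; ν_F = −1, so ξ = 621.2/1 = 621.2 kmol/h.
Outlet amounts (n = n₀ + ν ξ):
  D: 1805 − 1(621.2) = 1184
  F: 675.9 − 1(621.2) = 54.75
  E: 0 + 2(621.2) = 1242
Total out = 1184 + 54.75 + 1242 = 2481 kmol/h.

2480 kmol/h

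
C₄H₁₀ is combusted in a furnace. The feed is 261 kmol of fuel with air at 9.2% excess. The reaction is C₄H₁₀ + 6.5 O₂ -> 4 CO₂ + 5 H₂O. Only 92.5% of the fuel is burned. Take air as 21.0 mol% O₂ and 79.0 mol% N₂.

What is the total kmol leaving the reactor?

Stoichiometric O₂ = 6.5 × 261 = 1696 kmol; O₂ fed = 1696 × 1.092 = 1853 kmol.
N₂ fed = 1853 × 79/21 = 6969 kmol.
Fuel reacted = 0.925 × 261 → ξ = 241.4 kmol.
Outlet (n = n₀ + ν ξ):
  C₄H₁₀: 261 − 1(241.4) = 19.57
  O₂: 1853 − 6.5(241.4) = 283.3
  N₂: 6969 (inert)
  CO₂: 0 + 4(241.4) = 965.7
  H₂O: 0 + 5(241.4) = 1207
Total out = 19.57 + 283.3 + 6969 + 965.7 + 1207 = 9445 kmol.

9440 kmol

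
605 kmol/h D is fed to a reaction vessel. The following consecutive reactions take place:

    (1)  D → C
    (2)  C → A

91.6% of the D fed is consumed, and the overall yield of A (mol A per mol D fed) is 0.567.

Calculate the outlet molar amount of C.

Conversion of D: D consumed = 1ξ₁ = 0.916 × 605 → ξ₁ = 554.2 kmol/h.
Yield of A: 1ξ₂ / 605 = 0.567 → ξ₂ = 343 kmol/h.
Outlet amounts (n = n₀ + Σ ν·ξ):
  D: 605 − 1(554.2) = 50.82
  C: 0 + 1(554.2) − 1(343) = 211.1
  A: 0 + 1(343) = 343

211 kmol/h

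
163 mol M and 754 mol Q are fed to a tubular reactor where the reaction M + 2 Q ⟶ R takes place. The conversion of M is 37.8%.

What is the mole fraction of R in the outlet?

M reacted = 0.378 × 163 = 61.61 mol; ν_M = −1, so ξ = 61.61/1 = 61.61 mol.
Outlet amounts (n = n₀ + ν ξ):
  M: 163 − 1(61.61) = 101.4
  Q: 754 − 2(61.61) = 630.8
  R: 0 + 1(61.61) = 61.61
Total out = 793.8 mol; y_R = 61.61 / 793.8 = 0.07762.

0.0776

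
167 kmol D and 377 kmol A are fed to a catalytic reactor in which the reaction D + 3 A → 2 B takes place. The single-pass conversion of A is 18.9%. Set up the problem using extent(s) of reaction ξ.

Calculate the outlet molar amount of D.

A reacted = 0.189 × 377 = 71.25 kmol; ν_A = −3, so ξ = 71.25/3 = 23.75 kmol.
Outlet amounts (n = n₀ + ν ξ):
  D: 167 − 1(23.75) = 143.2
  A: 377 − 3(23.75) = 305.7
  B: 0 + 2(23.75) = 47.5

143 kmol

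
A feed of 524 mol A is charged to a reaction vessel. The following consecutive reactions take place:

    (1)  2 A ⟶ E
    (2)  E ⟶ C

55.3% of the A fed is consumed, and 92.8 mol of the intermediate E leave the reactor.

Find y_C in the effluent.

0.137

Conversion of A: A consumed = 2ξ₁ = 0.553 × 524 → ξ₁ = 144.9 mol.
E balance: n_E = 0 + 1ξ₁ − 1ξ₂ = 92.8 → ξ₂ = (1·144.9 − 92.8)/1 = 52.09 mol.
Outlet amounts (n = n₀ + Σ ν·ξ):
  A: 524 − 2(144.9) = 234.2
  E: 0 + 1(144.9) − 1(52.09) = 92.8
  C: 0 + 1(52.09) = 52.09
Total out = 379.1 mol; y_C = 52.09 / 379.1 = 0.1374.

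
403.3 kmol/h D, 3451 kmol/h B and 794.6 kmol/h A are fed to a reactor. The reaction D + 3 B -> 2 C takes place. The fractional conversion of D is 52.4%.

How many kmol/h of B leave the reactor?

D reacted = 0.524 × 403.3 = 211.3 kmol/h; ν_D = −1, so ξ = 211.3/1 = 211.3 kmol/h.
Outlet amounts (n = n₀ + ν ξ):
  D: 403.3 − 1(211.3) = 192
  B: 3451 − 3(211.3) = 2817
  C: 0 + 2(211.3) = 422.7
  A: 794.6 (inert)

2820 kmol/h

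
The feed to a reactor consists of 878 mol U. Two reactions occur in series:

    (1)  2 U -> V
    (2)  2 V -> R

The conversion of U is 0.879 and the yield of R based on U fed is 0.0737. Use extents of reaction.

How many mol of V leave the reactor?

256 mol

Conversion of U: U consumed = 2ξ₁ = 0.879 × 878 → ξ₁ = 385.9 mol.
Yield of R: 1ξ₂ / 878 = 0.0737 → ξ₂ = 64.71 mol.
Outlet amounts (n = n₀ + Σ ν·ξ):
  U: 878 − 2(385.9) = 106.2
  V: 0 + 1(385.9) − 2(64.71) = 256.5
  R: 0 + 1(64.71) = 64.71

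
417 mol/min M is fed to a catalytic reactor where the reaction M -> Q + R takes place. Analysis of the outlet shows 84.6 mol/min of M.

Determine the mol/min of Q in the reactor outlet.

332 mol/min

For M: n = n₀ − 1ξ → 84.6 = 417 − 1ξ, giving ξ = 332.4 mol/min.
Outlet amounts (n = n₀ + ν ξ):
  M: 417 − 1(332.4) = 84.6
  Q: 0 + 1(332.4) = 332.4
  R: 0 + 1(332.4) = 332.4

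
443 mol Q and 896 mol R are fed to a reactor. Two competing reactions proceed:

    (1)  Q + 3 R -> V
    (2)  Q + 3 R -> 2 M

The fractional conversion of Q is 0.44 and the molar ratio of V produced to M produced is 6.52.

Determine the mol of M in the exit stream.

Conversion of Q: Q consumed = 0.44 × 443 = 194.9 mol = 1ξ₁ + 1ξ₂.
Selectivity: 1ξ₁ / (2ξ₂) = 6.52 → ξ₁ = 13.04 ξ₂.
Substitute: (1·13.04 + 1) ξ₂ = 194.9 → ξ₂ = 13.88 mol, ξ₁ = 181 mol.
Outlet amounts (n = n₀ + Σ ν·ξ):
  Q: 443 − 1(181) − 1(13.88) = 248.1
  R: 896 − 3(181) − 3(13.88) = 311.2
  V: 0 + 1(181) = 181
  M: 0 + 2(13.88) = 27.77

27.8 mol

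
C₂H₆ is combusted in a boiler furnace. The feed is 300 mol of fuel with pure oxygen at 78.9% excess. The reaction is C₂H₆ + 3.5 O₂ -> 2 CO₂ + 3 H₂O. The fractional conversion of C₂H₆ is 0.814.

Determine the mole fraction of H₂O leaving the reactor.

0.318

Stoichiometric O₂ = 3.5 × 300 = 1050 mol; O₂ fed = 1050 × 1.789 = 1878 mol.
Fuel reacted = 0.814 × 300 → ξ = 244.2 mol.
Outlet (n = n₀ + ν ξ):
  C₂H₆: 300 − 1(244.2) = 55.8
  O₂: 1878 − 3.5(244.2) = 1024
  CO₂: 0 + 2(244.2) = 488.4
  H₂O: 0 + 3(244.2) = 732.6
Total out = 2301 mol; y_H₂O = 732.6 / 2301 = 0.3184.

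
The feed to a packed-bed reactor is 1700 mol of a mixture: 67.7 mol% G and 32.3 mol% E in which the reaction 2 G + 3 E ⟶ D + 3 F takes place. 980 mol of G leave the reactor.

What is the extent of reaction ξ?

ξ = 85.5 mol

For G: n = n₀ − 2ξ → 980 = 1151 − 2ξ, giving ξ = 85.45 mol.
Outlet amounts (n = n₀ + ν ξ):
  G: 1151 − 2(85.45) = 980
  E: 549.1 − 3(85.45) = 292.7
  D: 0 + 1(85.45) = 85.45
  F: 0 + 3(85.45) = 256.4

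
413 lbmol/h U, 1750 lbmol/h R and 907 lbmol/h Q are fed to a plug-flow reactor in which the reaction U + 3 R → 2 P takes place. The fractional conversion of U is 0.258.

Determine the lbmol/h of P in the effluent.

U reacted = 0.258 × 413 = 106.6 lbmol/h; ν_U = −1, so ξ = 106.6/1 = 106.6 lbmol/h.
Outlet amounts (n = n₀ + ν ξ):
  U: 413 − 1(106.6) = 306.4
  R: 1750 − 3(106.6) = 1430
  P: 0 + 2(106.6) = 213.1
  Q: 907 (inert)

213 lbmol/h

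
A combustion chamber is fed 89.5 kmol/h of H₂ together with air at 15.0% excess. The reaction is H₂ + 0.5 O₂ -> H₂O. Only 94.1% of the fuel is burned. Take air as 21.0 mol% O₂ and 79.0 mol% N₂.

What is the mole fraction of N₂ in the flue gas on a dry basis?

0.93

Stoichiometric O₂ = 0.5 × 89.5 = 44.75 kmol/h; O₂ fed = 44.75 × 1.150 = 51.46 kmol/h.
N₂ fed = 51.46 × 79/21 = 193.6 kmol/h.
Fuel reacted = 0.941 × 89.5 → ξ = 84.22 kmol/h.
Outlet (n = n₀ + ν ξ):
  H₂: 89.5 − 1(84.22) = 5.281
  O₂: 51.46 − 0.5(84.22) = 9.353
  N₂: 193.6 (inert)
  H₂O: 0 + 1(84.22) = 84.22
Dry total = 208.2 kmol/h; y_N₂ (dry) = 193.6 / 208.2 = 0.9297.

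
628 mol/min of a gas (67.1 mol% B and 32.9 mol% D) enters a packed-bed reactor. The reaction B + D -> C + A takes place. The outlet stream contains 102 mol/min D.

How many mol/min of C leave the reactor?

105 mol/min

For D: n = n₀ − 1ξ → 102 = 206.6 − 1ξ, giving ξ = 104.6 mol/min.
Outlet amounts (n = n₀ + ν ξ):
  B: 421.4 − 1(104.6) = 316.8
  D: 206.6 − 1(104.6) = 102
  C: 0 + 1(104.6) = 104.6
  A: 0 + 1(104.6) = 104.6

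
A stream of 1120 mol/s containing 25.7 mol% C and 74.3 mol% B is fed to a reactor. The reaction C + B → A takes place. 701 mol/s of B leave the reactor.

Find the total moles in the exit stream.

For B: n = n₀ − 1ξ → 701 = 832.2 − 1ξ, giving ξ = 131.2 mol/s.
Outlet amounts (n = n₀ + ν ξ):
  C: 287.8 − 1(131.2) = 156.7
  B: 832.2 − 1(131.2) = 701
  A: 0 + 1(131.2) = 131.2
Total out = 156.7 + 701 + 131.2 = 988.8 mol/s.

989 mol/s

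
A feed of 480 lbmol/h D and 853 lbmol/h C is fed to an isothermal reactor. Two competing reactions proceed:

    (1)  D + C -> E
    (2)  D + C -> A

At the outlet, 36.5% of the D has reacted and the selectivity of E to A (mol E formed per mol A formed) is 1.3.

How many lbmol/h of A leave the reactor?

76.2 lbmol/h

Conversion of D: D consumed = 0.365 × 480 = 175.2 lbmol/h = 1ξ₁ + 1ξ₂.
Selectivity: 1ξ₁ / (1ξ₂) = 1.3 → ξ₁ = 1.3 ξ₂.
Substitute: (1·1.3 + 1) ξ₂ = 175.2 → ξ₂ = 76.17 lbmol/h, ξ₁ = 99.03 lbmol/h.
Outlet amounts (n = n₀ + Σ ν·ξ):
  D: 480 − 1(99.03) − 1(76.17) = 304.8
  C: 853 − 1(99.03) − 1(76.17) = 677.8
  E: 0 + 1(99.03) = 99.03
  A: 0 + 1(76.17) = 76.17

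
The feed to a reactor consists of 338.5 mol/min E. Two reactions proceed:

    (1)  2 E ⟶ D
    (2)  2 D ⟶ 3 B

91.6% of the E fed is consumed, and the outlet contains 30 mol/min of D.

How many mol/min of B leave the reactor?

188 mol/min

Conversion of E: E consumed = 2ξ₁ = 0.916 × 338.5 → ξ₁ = 155 mol/min.
D balance: n_D = 0 + 1ξ₁ − 2ξ₂ = 30 → ξ₂ = (1·155 − 30)/2 = 62.52 mol/min.
Outlet amounts (n = n₀ + Σ ν·ξ):
  E: 338.5 − 2(155) = 28.43
  D: 0 + 1(155) − 2(62.52) = 30
  B: 0 + 3(62.52) = 187.5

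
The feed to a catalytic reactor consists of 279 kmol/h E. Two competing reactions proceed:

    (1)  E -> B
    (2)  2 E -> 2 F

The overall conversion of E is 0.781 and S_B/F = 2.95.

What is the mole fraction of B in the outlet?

0.583

Conversion of E: E consumed = 0.781 × 279 = 217.9 kmol/h = 1ξ₁ + 2ξ₂.
Selectivity: 1ξ₁ / (2ξ₂) = 2.95 → ξ₁ = 5.9 ξ₂.
Substitute: (1·5.9 + 2) ξ₂ = 217.9 → ξ₂ = 27.58 kmol/h, ξ₁ = 162.7 kmol/h.
Outlet amounts (n = n₀ + Σ ν·ξ):
  E: 279 − 1(162.7) − 2(27.58) = 61.1
  B: 0 + 1(162.7) = 162.7
  F: 0 + 2(27.58) = 55.16
Total out = 279 kmol/h; y_B = 162.7 / 279 = 0.5833.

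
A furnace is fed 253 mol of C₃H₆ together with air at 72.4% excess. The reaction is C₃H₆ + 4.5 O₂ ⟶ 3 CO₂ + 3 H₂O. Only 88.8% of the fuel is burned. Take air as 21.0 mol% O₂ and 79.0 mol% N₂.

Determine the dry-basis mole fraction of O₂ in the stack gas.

Stoichiometric O₂ = 4.5 × 253 = 1138 mol; O₂ fed = 1138 × 1.724 = 1963 mol.
N₂ fed = 1963 × 79/21 = 7384 mol.
Fuel reacted = 0.888 × 253 → ξ = 224.7 mol.
Outlet (n = n₀ + ν ξ):
  C₃H₆: 253 − 1(224.7) = 28.34
  O₂: 1963 − 4.5(224.7) = 951.8
  N₂: 7384 (inert)
  CO₂: 0 + 3(224.7) = 674
  H₂O: 0 + 3(224.7) = 674
Dry total = 9038 mol; y_O₂ (dry) = 951.8 / 9038 = 0.1053.

0.105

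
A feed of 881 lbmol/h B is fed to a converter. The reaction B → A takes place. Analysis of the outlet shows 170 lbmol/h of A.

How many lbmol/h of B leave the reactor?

711 lbmol/h

For A: n = n₀ + 1ξ → 170 = 0 + 1ξ, giving ξ = 170 lbmol/h.
Outlet amounts (n = n₀ + ν ξ):
  B: 881 − 1(170) = 711
  A: 0 + 1(170) = 170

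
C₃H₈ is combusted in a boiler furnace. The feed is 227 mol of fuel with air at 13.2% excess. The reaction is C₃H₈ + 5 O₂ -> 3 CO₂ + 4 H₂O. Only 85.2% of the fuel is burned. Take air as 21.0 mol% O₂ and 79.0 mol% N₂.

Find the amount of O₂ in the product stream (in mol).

Stoichiometric O₂ = 5 × 227 = 1135 mol; O₂ fed = 1135 × 1.132 = 1285 mol.
N₂ fed = 1285 × 79/21 = 4833 mol.
Fuel reacted = 0.852 × 227 → ξ = 193.4 mol.
Outlet (n = n₀ + ν ξ):
  C₃H₈: 227 − 1(193.4) = 33.6
  O₂: 1285 − 5(193.4) = 317.8
  N₂: 4833 (inert)
  CO₂: 0 + 3(193.4) = 580.2
  H₂O: 0 + 4(193.4) = 773.6

318 mol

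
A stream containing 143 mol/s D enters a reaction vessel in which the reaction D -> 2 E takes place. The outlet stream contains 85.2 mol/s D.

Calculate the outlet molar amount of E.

For D: n = n₀ − 1ξ → 85.2 = 143 − 1ξ, giving ξ = 57.8 mol/s.
Outlet amounts (n = n₀ + ν ξ):
  D: 143 − 1(57.8) = 85.2
  E: 0 + 2(57.8) = 115.6

116 mol/s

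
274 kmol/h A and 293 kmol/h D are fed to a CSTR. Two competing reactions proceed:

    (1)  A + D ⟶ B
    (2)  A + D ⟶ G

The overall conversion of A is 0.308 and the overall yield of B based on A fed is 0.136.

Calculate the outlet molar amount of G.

47.1 kmol/h

Yield of B: 1ξ₁ / 274 = 0.136 → ξ₁ = 37.26 kmol/h.
Conversion of A: 1ξ₁ + 1ξ₂ = 0.308 × 274 = 84.39 → ξ₂ = 47.13 kmol/h.
Outlet amounts (n = n₀ + Σ ν·ξ):
  A: 274 − 1(37.26) − 1(47.13) = 189.6
  D: 293 − 1(37.26) − 1(47.13) = 208.6
  B: 0 + 1(37.26) = 37.26
  G: 0 + 1(47.13) = 47.13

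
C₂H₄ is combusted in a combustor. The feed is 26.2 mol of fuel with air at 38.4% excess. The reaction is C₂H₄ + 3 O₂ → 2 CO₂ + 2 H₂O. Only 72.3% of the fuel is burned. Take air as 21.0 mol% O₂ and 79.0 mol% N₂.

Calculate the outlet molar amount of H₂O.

37.9 mol

Stoichiometric O₂ = 3 × 26.2 = 78.6 mol; O₂ fed = 78.6 × 1.384 = 108.8 mol.
N₂ fed = 108.8 × 79/21 = 409.2 mol.
Fuel reacted = 0.723 × 26.2 → ξ = 18.94 mol.
Outlet (n = n₀ + ν ξ):
  C₂H₄: 26.2 − 1(18.94) = 7.257
  O₂: 108.8 − 3(18.94) = 51.95
  N₂: 409.2 (inert)
  CO₂: 0 + 2(18.94) = 37.89
  H₂O: 0 + 2(18.94) = 37.89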